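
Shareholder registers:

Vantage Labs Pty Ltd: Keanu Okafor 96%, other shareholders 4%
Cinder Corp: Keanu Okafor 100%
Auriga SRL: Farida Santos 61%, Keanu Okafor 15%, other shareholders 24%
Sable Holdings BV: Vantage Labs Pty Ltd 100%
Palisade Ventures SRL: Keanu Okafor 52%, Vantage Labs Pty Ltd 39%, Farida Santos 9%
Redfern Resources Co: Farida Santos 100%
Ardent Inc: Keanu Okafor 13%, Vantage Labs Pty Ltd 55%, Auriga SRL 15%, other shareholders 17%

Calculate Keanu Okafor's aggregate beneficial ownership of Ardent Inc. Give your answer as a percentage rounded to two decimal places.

Keanu reaches Ardent along 3 paths.
Direct stake: 13% = 13%.
Via Vantage: 96% × 55% = 52.8%.
Via Auriga: 15% × 15% = 2.25%.
Total: 13% + 52.8% + 2.25% = 68.05%.

68.05%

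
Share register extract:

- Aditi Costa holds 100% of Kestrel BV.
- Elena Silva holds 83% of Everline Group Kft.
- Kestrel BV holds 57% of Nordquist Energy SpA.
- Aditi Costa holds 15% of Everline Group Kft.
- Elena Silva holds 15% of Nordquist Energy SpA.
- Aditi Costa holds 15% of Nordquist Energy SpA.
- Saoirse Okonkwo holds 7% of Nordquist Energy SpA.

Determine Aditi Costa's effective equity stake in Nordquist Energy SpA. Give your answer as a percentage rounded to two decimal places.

Aditi reaches Nordquist along 2 paths.
Direct stake: 15% = 15%.
Via Kestrel: 100% × 57% = 57%.
Total: 15% + 57% = 72%.
Rounded: 72.00%.

72.00%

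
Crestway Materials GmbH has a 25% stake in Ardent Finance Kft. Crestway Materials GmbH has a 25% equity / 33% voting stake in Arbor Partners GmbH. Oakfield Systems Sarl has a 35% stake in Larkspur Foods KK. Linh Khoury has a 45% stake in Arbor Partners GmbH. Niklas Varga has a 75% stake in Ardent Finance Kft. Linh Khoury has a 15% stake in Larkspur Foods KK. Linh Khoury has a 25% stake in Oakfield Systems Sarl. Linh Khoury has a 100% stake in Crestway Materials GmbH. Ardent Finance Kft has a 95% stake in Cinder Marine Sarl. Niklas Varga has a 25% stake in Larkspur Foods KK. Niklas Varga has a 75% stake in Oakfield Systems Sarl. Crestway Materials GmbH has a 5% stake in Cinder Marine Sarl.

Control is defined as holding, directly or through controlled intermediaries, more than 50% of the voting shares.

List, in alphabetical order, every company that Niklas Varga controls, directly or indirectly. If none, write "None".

Niklas holds 75% of Oakfield, so Niklas controls Oakfield.
Oakfield and Niklas together hold 35% + 25% = 60% of Larkspur, so Niklas controls Larkspur.
Niklas holds 75% of Ardent, so Niklas controls Ardent.
Ardent holds 95% of Cinder, so Niklas controls Cinder.
No other company's threshold is met.

Ardent Finance Kft, Cinder Marine Sarl, Larkspur Foods KK, Oakfield Systems Sarl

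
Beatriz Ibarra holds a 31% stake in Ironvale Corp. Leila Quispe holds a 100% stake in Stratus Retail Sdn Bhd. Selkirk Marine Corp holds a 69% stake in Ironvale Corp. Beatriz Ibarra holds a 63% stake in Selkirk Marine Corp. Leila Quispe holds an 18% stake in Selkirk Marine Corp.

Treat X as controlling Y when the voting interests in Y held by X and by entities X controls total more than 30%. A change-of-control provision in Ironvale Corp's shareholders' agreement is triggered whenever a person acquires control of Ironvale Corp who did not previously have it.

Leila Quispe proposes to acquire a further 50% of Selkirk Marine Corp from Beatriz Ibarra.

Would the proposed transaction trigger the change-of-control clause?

The purchase adds only to Leila's holdings (Beatriz's stake shrinks), so Leila is the only person who could newly come to control Ironvale.
Leila holds 100% of Stratus, so Leila controls Stratus.
Neither Leila nor any entity Leila controls holds any voting interest in Ironvale.
So before the transaction, Leila does not control Ironvale.
After the purchase, Leila's direct stake in Selkirk rises to 18% + 50% = 68%, and Beatriz's stake falls to 13%.
Leila holds 68% of Selkirk, so Leila controls Selkirk.
Selkirk holds 69% of Ironvale, so Leila controls Ironvale.
Leila did not control Ironvale before and does after, so the clause is triggered.

Yes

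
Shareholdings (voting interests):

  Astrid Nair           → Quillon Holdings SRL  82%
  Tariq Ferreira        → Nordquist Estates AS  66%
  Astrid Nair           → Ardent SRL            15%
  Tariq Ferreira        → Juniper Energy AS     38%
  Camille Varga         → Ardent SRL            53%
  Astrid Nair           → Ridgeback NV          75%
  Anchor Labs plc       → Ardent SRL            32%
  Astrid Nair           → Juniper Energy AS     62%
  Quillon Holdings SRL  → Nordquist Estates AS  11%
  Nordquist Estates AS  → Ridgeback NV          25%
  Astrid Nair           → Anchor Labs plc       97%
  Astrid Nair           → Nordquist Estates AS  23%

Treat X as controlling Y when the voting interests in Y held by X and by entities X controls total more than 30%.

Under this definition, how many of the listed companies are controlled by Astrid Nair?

6

Astrid holds 62% of Juniper, so Astrid controls Juniper.
Astrid holds 82% of Quillon, so Astrid controls Quillon.
Astrid holds 97% of Anchor, so Astrid controls Anchor.
Quillon and Astrid together hold 11% + 23% = 34% of Nordquist, so Astrid controls Nordquist.
Astrid and Anchor together hold 15% + 32% = 47% of Ardent, so Astrid controls Ardent.
Astrid and Nordquist together hold 75% + 25% = 100% of Ridgeback, so Astrid controls Ridgeback.
Astrid controls 6 companies.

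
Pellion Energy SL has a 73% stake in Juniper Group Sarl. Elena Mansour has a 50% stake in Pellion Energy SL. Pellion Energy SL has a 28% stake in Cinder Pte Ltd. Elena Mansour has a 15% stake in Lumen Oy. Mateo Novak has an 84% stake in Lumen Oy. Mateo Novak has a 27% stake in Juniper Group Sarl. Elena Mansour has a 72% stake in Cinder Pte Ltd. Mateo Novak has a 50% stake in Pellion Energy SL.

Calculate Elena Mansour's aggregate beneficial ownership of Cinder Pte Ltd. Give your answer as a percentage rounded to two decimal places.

Elena reaches Cinder along 2 paths.
Direct stake: 72% = 72%.
Via Pellion: 50% × 28% = 14%.
Total: 72% + 14% = 86%.
Rounded: 86.00%.

86.00%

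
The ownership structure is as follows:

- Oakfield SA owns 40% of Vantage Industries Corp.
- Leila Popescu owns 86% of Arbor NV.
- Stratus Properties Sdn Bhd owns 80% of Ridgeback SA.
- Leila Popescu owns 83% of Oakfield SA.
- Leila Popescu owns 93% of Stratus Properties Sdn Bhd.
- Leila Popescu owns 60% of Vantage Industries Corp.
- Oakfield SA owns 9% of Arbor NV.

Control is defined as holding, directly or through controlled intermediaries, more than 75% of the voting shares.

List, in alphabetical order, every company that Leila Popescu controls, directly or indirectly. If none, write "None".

Leila holds 83% of Oakfield, so Leila controls Oakfield.
Leila and Oakfield together hold 60% + 40% = 100% of Vantage, so Leila controls Vantage.
Oakfield and Leila together hold 9% + 86% = 95% of Arbor, so Leila controls Arbor.
Leila holds 93% of Stratus, so Leila controls Stratus.
Stratus holds 80% of Ridgeback, so Leila controls Ridgeback.

Arbor NV, Oakfield SA, Ridgeback SA, Stratus Properties Sdn Bhd, Vantage Industries Corp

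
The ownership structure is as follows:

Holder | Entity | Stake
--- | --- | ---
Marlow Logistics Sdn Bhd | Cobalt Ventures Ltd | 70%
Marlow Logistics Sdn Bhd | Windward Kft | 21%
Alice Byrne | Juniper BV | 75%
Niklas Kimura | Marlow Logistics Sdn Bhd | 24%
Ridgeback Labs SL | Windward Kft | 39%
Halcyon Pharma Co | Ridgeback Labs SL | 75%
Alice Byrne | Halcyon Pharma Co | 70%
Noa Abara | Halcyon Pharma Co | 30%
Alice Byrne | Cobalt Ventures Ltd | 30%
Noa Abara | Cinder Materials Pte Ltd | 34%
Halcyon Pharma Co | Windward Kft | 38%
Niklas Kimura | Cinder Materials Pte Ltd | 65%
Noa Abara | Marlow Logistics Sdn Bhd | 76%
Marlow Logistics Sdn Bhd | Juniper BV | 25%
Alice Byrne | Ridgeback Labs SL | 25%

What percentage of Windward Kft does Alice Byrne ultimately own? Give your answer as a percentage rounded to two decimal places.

Alice reaches Windward along 3 paths.
Via Ridgeback: 25% × 39% = 9.75%.
Via Halcyon → Ridgeback: 70% × 75% × 39% = 20.475%.
Via Halcyon: 70% × 38% = 26.6%.
Total: 9.75% + 20.475% + 26.6% = 56.825%.
Rounded: 56.83%.

56.83%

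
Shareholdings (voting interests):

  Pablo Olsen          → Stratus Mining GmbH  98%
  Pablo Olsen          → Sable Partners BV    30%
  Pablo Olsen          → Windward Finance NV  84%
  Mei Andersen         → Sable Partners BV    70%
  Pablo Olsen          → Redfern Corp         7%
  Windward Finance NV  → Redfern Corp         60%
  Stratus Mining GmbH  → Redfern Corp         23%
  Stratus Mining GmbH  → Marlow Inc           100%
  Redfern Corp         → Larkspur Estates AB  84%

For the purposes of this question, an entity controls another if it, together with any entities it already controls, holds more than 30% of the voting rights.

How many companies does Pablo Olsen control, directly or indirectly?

Pablo holds 98% of Stratus, so Pablo controls Stratus.
Pablo holds 84% of Windward, so Pablo controls Windward.
Stratus holds 100% of Marlow, so Pablo controls Marlow.
Windward and Pablo and Stratus together hold 60% + 7% + 23% = 90% of Redfern, so Pablo controls Redfern.
Redfern holds 84% of Larkspur, so Pablo controls Larkspur.
No other company's threshold is met.
Pablo controls 5 companies.

5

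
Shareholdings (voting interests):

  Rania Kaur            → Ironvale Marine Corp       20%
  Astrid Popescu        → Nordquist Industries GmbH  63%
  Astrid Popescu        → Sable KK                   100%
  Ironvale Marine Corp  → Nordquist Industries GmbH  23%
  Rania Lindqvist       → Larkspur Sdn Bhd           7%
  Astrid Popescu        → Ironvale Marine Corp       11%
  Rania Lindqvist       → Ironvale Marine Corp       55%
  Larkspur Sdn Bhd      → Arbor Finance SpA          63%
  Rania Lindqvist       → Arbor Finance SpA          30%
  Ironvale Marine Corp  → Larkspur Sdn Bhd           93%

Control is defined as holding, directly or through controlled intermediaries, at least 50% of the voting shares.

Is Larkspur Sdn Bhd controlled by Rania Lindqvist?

Yes

Rania Lindqvist holds 55% of Ironvale, so Rania Lindqvist controls Ironvale.
Rania Lindqvist and Ironvale together hold 7% + 93% = 100% of Larkspur, so Rania Lindqvist controls Larkspur.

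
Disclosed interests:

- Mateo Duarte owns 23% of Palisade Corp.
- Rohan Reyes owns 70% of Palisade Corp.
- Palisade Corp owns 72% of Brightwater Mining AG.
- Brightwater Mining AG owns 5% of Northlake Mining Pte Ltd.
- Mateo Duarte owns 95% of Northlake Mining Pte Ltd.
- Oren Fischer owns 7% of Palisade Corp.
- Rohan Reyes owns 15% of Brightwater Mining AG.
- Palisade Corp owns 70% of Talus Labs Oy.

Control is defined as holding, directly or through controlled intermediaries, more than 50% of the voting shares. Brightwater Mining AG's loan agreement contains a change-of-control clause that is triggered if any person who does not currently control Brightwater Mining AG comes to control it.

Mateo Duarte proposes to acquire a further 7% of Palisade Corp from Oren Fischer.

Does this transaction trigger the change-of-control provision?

The purchase adds only to Mateo's holdings (Oren's stake shrinks), so Mateo is the only person who could newly come to control Brightwater.
Mateo holds 95% of Northlake, so Mateo controls Northlake.
Neither Mateo nor any entity Mateo controls holds any voting interest in Brightwater.
So before the transaction, Mateo does not control Brightwater.
After the purchase, Mateo's direct stake in Palisade rises to 23% + 7% = 30%, and Oren's stake falls to 0%.
Mateo's side now holds 30% of Palisade, not > 50%, so Mateo still does not control Palisade.
After the transaction, neither Mateo nor any entity Mateo controls holds a voting interest in Brightwater, so Mateo still does not control it.
No new person acquires control, so the clause is not triggered.

No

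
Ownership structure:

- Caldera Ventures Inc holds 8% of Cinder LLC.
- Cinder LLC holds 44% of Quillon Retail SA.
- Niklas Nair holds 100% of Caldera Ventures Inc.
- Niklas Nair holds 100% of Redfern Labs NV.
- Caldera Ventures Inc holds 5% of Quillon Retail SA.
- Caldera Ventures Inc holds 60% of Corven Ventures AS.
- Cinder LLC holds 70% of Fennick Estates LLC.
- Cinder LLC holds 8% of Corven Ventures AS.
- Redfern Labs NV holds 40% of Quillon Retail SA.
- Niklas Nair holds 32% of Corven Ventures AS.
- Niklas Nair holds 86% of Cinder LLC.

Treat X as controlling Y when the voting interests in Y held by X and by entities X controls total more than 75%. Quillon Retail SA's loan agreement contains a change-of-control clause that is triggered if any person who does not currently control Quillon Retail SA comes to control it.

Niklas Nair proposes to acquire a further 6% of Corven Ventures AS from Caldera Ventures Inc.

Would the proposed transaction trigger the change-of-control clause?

No

The purchase adds only to Niklas's holdings (Caldera's stake shrinks), so Niklas is the only person who could newly come to control Quillon.
Niklas holds 100% of Caldera, so Niklas controls Caldera.
Niklas holds 100% of Redfern, so Niklas controls Redfern.
Caldera and Niklas together hold 8% + 86% = 94% of Cinder, so Niklas controls Cinder.
Redfern and Cinder and Caldera together hold 40% + 44% + 5% = 89% of Quillon, so Niklas controls Quillon.
So Niklas already controls Quillon before the transaction.
After the purchase, Niklas's direct stake in Corven rises to 32% + 6% = 38%, and Caldera's stake falls to 54%.
Niklas controlled Quillon already, so this is not a new person acquiring control; every other person's position is unchanged or reduced.
No new person acquires control, so the clause is not triggered.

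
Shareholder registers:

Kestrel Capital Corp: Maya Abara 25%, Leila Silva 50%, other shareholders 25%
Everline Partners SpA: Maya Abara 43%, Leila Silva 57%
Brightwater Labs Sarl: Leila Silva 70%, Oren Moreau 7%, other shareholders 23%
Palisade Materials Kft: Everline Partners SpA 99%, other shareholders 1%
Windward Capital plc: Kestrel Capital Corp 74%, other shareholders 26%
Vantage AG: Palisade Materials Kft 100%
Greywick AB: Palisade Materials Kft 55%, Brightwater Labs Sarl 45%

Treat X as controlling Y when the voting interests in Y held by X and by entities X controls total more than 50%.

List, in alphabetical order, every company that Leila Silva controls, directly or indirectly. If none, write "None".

Leila holds 57% of Everline, so Leila controls Everline.
Leila holds 70% of Brightwater, so Leila controls Brightwater.
Everline holds 99% of Palisade, so Leila controls Palisade.
Palisade holds 100% of Vantage, so Leila controls Vantage.
Palisade and Brightwater together hold 55% + 45% = 100% of Greywick, so Leila controls Greywick.
No other company's threshold is met.

Brightwater Labs Sarl, Everline Partners SpA, Greywick AB, Palisade Materials Kft, Vantage AG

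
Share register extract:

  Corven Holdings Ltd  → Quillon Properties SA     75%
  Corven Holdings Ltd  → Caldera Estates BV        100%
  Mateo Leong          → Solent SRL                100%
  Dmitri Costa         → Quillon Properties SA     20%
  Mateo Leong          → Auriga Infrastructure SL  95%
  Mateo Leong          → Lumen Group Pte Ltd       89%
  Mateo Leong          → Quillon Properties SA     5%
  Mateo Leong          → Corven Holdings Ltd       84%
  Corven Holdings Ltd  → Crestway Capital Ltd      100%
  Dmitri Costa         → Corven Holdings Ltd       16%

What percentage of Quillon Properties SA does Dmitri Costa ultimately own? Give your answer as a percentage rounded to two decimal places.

Dmitri reaches Quillon along 2 paths.
Via Corven: 16% × 75% = 12%.
Direct stake: 20% = 20%.
Total: 12% + 20% = 32%.
Rounded: 32.00%.

32.00%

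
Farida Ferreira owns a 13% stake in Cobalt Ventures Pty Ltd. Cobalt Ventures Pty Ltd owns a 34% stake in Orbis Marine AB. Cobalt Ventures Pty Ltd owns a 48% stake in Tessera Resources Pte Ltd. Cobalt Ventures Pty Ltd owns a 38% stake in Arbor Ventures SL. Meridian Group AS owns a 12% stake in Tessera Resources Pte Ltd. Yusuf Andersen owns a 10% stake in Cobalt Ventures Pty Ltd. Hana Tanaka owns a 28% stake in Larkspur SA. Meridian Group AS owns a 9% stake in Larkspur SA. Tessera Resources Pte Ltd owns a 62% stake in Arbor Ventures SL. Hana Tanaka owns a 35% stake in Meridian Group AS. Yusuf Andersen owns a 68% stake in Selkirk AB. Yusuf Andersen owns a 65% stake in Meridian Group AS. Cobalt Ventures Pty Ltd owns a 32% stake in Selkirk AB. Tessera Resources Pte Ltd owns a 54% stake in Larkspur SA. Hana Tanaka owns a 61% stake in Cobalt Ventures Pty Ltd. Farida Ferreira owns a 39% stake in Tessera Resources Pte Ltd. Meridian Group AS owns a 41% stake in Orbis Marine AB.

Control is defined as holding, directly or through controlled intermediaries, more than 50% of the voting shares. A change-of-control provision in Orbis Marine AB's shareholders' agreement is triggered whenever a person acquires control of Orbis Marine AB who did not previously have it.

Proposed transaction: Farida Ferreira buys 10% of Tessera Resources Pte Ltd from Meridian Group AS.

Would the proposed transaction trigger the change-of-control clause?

No

The purchase adds only to Farida's holdings (Meridian's stake shrinks), so Farida is the only person who could newly come to control Orbis.
Farida's largest direct stake is 39% in Tessera, which does not meet the threshold, so Farida controls no company.
Neither Farida nor any entity Farida controls holds any voting interest in Orbis.
So before the transaction, Farida does not control Orbis.
After the purchase, Farida's direct stake in Tessera rises to 39% + 10% = 49%, and Meridian's stake falls to 2%.
Farida's side now holds 49% of Tessera, not > 50%, so Farida still does not control Tessera.
After the transaction, neither Farida nor any entity Farida controls holds a voting interest in Orbis, so Farida still does not control it.
No new person acquires control, so the clause is not triggered.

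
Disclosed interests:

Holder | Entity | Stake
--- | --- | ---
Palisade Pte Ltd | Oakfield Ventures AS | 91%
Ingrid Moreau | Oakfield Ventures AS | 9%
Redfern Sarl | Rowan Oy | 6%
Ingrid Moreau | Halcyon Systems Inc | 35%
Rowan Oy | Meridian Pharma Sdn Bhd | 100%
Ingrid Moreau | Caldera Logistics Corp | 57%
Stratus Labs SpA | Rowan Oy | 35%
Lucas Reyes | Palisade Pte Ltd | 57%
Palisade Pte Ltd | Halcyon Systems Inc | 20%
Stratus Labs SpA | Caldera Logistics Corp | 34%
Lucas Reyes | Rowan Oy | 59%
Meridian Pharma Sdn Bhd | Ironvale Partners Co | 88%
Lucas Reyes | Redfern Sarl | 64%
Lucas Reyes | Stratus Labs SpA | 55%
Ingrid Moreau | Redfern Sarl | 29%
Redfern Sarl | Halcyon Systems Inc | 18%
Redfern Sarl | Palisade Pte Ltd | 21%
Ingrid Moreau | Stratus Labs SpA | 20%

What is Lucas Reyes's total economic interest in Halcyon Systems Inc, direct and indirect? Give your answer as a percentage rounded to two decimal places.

Lucas reaches Halcyon along 3 paths.
Via Redfern: 64% × 18% = 11.52%.
Via Redfern → Palisade: 64% × 21% × 20% = 2.688%.
Via Palisade: 57% × 20% = 11.4%.
Total: 11.52% + 2.688% + 11.4% = 25.608%.
Rounded: 25.61%.

25.61%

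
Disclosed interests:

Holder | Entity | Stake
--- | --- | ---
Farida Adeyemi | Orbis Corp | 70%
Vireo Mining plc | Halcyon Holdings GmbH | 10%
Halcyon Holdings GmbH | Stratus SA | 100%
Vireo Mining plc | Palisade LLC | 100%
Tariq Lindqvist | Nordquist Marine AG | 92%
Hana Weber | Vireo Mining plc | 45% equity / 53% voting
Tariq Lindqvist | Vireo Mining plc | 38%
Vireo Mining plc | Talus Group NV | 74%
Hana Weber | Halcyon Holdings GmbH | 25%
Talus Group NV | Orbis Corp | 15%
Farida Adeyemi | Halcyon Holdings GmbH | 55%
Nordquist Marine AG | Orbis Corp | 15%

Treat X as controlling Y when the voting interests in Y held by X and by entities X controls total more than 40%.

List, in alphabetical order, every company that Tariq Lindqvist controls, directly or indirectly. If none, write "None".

Nordquist Marine AG

Tariq holds 92% of Nordquist, so Tariq controls Nordquist.
No other company's threshold is met.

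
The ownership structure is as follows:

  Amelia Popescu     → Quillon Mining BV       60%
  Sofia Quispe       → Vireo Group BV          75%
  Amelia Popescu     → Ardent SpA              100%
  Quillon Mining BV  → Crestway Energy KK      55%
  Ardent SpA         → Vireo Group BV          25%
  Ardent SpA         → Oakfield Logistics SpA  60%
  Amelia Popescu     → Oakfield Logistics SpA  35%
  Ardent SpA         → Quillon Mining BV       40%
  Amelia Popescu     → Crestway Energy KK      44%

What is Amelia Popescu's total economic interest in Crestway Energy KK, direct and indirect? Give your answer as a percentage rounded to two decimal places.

99.00%

Amelia reaches Crestway along 3 paths.
Direct stake: 44% = 44%.
Via Ardent → Quillon: 100% × 40% × 55% = 22%.
Via Quillon: 60% × 55% = 33%.
Total: 44% + 22% + 33% = 99%.
Rounded: 99.00%.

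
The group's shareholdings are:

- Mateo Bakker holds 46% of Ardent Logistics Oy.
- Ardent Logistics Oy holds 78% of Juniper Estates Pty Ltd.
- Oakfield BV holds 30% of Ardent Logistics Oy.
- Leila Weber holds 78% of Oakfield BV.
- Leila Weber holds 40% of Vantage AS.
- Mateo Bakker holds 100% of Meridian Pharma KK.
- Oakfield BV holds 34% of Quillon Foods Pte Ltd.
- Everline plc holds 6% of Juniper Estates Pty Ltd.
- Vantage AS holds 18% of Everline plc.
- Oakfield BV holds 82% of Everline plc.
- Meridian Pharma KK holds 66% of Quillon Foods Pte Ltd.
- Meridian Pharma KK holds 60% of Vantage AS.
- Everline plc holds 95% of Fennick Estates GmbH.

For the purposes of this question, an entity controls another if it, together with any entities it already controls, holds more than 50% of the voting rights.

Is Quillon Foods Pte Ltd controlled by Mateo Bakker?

Yes

Mateo holds 100% of Meridian, so Mateo controls Meridian.
Meridian holds 66% of Quillon, so Mateo controls Quillon.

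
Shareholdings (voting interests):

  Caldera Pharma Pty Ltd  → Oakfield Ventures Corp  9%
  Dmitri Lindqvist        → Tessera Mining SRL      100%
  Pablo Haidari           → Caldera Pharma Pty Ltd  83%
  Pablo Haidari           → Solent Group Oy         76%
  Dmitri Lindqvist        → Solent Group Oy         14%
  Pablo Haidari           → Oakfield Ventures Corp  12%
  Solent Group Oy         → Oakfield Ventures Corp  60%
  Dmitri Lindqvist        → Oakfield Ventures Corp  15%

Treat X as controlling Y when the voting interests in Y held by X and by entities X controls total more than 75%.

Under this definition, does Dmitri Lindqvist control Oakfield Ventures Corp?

No

Dmitri holds 100% of Tessera, so Dmitri controls Tessera.
In Oakfield, Dmitri's side holds only 15%, not > 75%.
So Dmitri does not control Oakfield.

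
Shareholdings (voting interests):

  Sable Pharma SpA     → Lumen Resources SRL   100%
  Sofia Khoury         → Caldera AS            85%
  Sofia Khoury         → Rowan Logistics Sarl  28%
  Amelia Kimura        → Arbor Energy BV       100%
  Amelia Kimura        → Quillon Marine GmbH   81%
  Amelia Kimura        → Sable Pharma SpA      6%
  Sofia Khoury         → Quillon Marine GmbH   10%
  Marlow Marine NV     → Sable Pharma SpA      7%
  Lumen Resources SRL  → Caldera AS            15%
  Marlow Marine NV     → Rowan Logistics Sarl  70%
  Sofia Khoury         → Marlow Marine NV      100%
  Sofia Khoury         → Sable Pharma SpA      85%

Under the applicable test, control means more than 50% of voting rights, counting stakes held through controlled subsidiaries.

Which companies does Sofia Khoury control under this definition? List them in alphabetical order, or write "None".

Caldera AS, Lumen Resources SRL, Marlow Marine NV, Rowan Logistics Sarl, Sable Pharma SpA

Sofia holds 100% of Marlow, so Sofia controls Marlow.
Marlow and Sofia together hold 7% + 85% = 92% of Sable, so Sofia controls Sable.
Marlow and Sofia together hold 70% + 28% = 98% of Rowan, so Sofia controls Rowan.
Sable holds 100% of Lumen, so Sofia controls Lumen.
Sofia and Lumen together hold 85% + 15% = 100% of Caldera, so Sofia controls Caldera.
No other company's threshold is met.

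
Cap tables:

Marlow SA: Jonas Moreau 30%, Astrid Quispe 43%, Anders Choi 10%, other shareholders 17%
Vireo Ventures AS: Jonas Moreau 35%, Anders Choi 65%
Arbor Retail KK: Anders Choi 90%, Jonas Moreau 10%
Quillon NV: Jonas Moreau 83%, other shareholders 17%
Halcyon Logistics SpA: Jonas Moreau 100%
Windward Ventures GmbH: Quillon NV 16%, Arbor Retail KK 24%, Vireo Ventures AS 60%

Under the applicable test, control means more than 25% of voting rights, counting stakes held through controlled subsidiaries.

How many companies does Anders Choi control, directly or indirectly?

Anders holds 65% of Vireo, so Anders controls Vireo.
Anders holds 90% of Arbor, so Anders controls Arbor.
Arbor and Vireo together hold 24% + 60% = 84% of Windward, so Anders controls Windward.
No other company's threshold is met.
Anders controls 3 companies.

3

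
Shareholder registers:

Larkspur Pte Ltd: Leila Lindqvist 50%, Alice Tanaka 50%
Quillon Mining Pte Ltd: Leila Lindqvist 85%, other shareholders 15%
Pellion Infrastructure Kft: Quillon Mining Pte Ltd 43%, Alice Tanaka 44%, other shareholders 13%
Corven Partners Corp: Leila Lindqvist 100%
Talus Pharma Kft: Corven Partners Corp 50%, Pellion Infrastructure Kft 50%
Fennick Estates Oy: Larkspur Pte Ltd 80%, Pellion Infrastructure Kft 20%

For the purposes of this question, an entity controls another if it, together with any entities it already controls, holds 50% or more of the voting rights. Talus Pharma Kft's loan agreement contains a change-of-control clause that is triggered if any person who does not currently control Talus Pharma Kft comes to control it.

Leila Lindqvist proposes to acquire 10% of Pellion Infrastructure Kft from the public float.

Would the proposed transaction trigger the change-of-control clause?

No

The purchase changes only Leila's holdings, so Leila is the only person who could newly come to control Talus.
Leila holds 100% of Corven, so Leila controls Corven.
Corven holds 50% of Talus, so Leila controls Talus.
So Leila already controls Talus before the transaction.
After the purchase, Leila holds 10% of Pellion directly.
Leila controlled Talus already, so this is not a new person acquiring control; every other person's position is unchanged or reduced.
No new person acquires control, so the clause is not triggered.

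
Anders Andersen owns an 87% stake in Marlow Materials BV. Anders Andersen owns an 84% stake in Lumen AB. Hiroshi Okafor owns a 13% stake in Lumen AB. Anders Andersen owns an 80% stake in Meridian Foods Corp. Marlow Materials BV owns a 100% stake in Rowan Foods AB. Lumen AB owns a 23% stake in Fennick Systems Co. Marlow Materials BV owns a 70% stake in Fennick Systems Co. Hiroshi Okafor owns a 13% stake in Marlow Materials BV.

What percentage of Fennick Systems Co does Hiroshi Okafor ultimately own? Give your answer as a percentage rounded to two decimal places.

12.09%

Hiroshi reaches Fennick along 2 paths.
Via Marlow: 13% × 70% = 9.1%.
Via Lumen: 13% × 23% = 2.99%.
Total: 9.1% + 2.99% = 12.09%.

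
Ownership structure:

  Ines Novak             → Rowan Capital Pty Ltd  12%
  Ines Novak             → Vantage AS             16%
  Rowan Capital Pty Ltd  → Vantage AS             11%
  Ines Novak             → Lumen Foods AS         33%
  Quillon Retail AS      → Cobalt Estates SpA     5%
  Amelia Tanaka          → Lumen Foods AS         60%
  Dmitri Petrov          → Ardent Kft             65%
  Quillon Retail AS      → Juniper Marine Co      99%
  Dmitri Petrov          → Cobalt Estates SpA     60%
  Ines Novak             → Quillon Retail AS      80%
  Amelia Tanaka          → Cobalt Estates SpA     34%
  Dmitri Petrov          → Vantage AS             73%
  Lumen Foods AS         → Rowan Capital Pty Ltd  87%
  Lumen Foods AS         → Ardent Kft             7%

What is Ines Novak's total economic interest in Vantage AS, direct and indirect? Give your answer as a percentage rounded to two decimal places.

20.48%

Ines reaches Vantage along 3 paths.
Via Lumen → Rowan: 33% × 87% × 11% = 3.1581%.
Via Rowan: 12% × 11% = 1.32%.
Direct stake: 16% = 16%.
Total: 3.1581% + 1.32% + 16% = 20.4781%.
Rounded: 20.48%.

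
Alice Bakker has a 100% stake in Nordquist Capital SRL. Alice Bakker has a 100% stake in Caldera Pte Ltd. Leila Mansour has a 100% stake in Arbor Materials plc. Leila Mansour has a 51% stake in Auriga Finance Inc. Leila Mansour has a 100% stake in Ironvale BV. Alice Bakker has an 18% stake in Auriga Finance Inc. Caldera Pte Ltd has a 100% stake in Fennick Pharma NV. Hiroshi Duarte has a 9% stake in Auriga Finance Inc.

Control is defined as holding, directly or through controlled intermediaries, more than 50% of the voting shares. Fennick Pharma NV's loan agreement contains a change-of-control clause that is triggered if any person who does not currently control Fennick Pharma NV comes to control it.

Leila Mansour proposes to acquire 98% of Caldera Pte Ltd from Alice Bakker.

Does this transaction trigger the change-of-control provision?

The purchase adds only to Leila's holdings (Alice's stake shrinks), so Leila is the only person who could newly come to control Fennick.
Leila holds 51% of Auriga, so Leila controls Auriga.
Leila holds 100% of Arbor, so Leila controls Arbor.
Leila holds 100% of Ironvale, so Leila controls Ironvale.
Neither Leila nor any entity Leila controls holds any voting interest in Fennick.
So before the transaction, Leila does not control Fennick.
After the purchase, Leila holds 98% of Caldera directly, and Alice's stake falls to 2%.
Leila holds 98% of Caldera, so Leila controls Caldera.
Caldera holds 100% of Fennick, so Leila controls Fennick.
Leila did not control Fennick before and does after, so the clause is triggered.

Yes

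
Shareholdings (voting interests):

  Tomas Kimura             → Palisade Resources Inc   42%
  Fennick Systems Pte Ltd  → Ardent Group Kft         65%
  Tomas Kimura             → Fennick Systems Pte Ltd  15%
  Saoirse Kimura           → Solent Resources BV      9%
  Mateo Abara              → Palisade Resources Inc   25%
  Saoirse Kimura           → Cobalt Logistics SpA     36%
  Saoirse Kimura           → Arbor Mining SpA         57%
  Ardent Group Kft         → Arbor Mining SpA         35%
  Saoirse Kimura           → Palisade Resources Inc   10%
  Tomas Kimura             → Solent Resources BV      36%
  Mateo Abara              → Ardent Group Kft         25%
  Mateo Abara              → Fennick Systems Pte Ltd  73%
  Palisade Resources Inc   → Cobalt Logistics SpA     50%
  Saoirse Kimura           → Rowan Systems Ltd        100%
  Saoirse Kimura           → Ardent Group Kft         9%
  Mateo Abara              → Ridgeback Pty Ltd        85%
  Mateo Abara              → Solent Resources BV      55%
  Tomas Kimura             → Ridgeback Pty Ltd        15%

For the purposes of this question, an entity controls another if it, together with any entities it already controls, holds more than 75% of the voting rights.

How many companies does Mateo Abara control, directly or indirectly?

Mateo holds 85% of Ridgeback, so Mateo controls Ridgeback.
No other company's threshold is met.
Mateo controls 1 company.

1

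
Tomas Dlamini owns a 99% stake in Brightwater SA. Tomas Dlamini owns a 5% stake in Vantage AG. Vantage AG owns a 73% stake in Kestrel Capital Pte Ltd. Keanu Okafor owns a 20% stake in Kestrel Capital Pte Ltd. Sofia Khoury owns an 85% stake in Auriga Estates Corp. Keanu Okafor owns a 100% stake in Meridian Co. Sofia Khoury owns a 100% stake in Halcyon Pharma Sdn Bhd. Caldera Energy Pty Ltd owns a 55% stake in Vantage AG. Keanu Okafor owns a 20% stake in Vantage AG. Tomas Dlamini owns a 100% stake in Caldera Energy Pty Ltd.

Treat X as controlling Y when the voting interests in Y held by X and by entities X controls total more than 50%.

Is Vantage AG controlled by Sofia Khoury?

Sofia holds 85% of Auriga, so Sofia controls Auriga.
Sofia holds 100% of Halcyon, so Sofia controls Halcyon.
Neither Sofia nor any entity Sofia controls holds any voting interest in Vantage.
So Sofia does not control Vantage.

No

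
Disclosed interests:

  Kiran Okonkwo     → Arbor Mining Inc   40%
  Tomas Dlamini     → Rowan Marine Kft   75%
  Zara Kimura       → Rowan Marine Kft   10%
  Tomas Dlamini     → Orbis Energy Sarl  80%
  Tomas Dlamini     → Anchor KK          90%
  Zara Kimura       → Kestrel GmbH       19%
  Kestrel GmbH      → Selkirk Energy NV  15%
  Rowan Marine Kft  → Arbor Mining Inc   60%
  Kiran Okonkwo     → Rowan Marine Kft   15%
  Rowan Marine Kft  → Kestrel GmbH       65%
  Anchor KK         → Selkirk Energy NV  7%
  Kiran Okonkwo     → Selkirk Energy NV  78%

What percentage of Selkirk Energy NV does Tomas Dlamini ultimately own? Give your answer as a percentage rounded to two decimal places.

13.61%

Tomas reaches Selkirk along 2 paths.
Via Anchor: 90% × 7% = 6.3%.
Via Rowan → Kestrel: 75% × 65% × 15% = 7.3125%.
Total: 6.3% + 7.3125% = 13.6125%.
Rounded: 13.61%.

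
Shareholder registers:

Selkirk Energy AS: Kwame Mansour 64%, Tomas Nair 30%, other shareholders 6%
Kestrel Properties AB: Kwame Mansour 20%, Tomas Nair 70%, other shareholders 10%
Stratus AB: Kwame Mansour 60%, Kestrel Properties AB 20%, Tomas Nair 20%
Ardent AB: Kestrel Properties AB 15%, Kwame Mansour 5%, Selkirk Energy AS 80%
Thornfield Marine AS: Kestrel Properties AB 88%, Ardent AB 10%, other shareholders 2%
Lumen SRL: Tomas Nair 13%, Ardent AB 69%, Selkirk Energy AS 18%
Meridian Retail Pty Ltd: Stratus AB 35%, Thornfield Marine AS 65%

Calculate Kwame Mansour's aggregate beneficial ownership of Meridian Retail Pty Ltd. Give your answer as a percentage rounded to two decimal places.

37.69%

Kwame reaches Meridian along 6 paths.
Via Stratus: 60% × 35% = 21%.
Via Kestrel → Stratus: 20% × 20% × 35% = 1.4%.
Via Kestrel → Thornfield: 20% × 88% × 65% = 11.44%.
Via Kestrel → Ardent → Thornfield: 20% × 15% × 10% × 65% = 0.195%.
Via Ardent → Thornfield: 5% × 10% × 65% = 0.325%.
Via Selkirk → Ardent → Thornfield: 64% × 80% × 10% × 65% = 3.328%.
Total: 21% + 1.4% + 11.44% + 0.195% + 0.325% + 3.328% = 37.688%.
Rounded: 37.69%.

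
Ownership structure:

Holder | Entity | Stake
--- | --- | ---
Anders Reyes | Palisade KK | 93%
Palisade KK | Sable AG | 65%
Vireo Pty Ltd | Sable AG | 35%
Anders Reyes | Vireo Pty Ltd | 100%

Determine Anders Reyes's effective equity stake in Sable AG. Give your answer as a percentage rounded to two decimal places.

Anders reaches Sable along 2 paths.
Via Palisade: 93% × 65% = 60.45%.
Via Vireo: 100% × 35% = 35%.
Total: 60.45% + 35% = 95.45%.

95.45%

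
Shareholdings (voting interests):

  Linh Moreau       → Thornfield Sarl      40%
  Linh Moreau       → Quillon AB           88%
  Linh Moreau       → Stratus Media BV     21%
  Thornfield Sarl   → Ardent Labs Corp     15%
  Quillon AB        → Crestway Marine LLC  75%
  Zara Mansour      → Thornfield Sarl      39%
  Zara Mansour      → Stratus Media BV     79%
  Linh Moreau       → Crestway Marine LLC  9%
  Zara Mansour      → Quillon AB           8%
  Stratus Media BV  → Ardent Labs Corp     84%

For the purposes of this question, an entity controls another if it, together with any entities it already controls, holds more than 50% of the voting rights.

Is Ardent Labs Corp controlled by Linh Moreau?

No

Linh holds 88% of Quillon, so Linh controls Quillon.
Linh and Quillon together hold 9% + 75% = 84% of Crestway, so Linh controls Crestway.
Neither Linh nor any entity Linh controls holds any voting interest in Ardent.
So Linh does not control Ardent.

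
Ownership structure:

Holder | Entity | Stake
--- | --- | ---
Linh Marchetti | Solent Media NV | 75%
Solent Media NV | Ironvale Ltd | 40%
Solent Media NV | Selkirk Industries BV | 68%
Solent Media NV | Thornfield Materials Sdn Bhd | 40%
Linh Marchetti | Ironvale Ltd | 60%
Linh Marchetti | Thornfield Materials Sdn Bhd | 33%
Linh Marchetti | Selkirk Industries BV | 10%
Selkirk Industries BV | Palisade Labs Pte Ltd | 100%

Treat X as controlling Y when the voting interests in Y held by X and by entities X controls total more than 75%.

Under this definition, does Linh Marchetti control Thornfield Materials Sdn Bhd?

Linh's largest direct stake is 75% in Solent, which does not meet the threshold, so Linh controls no company.
In Thornfield, Linh's side holds only 33%, not > 75%.
So Linh does not control Thornfield.

No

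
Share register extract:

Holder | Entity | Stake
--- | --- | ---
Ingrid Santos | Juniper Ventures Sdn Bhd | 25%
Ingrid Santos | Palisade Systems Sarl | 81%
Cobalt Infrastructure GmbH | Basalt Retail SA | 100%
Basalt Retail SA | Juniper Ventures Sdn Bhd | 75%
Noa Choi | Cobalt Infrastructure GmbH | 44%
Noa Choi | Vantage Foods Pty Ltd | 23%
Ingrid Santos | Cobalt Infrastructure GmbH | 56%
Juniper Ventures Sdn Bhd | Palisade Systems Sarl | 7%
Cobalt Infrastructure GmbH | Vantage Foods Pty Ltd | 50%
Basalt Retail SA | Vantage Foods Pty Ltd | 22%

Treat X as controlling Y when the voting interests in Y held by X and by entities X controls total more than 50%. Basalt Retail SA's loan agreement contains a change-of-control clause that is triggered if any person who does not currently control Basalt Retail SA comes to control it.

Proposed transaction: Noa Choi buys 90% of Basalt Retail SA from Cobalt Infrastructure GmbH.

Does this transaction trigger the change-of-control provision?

Yes

The purchase adds only to Noa's holdings (Cobalt's stake shrinks), so Noa is the only person who could newly come to control Basalt.
Noa's largest direct stake is 44% in Cobalt, which does not meet the threshold, so Noa controls no company.
Neither Noa nor any entity Noa controls holds any voting interest in Basalt.
So before the transaction, Noa does not control Basalt.
After the purchase, Noa holds 90% of Basalt directly, and Cobalt's stake falls to 10%.
Noa holds 90% of Basalt, so Noa controls Basalt.
Noa did not control Basalt before and does after, so the clause is triggered.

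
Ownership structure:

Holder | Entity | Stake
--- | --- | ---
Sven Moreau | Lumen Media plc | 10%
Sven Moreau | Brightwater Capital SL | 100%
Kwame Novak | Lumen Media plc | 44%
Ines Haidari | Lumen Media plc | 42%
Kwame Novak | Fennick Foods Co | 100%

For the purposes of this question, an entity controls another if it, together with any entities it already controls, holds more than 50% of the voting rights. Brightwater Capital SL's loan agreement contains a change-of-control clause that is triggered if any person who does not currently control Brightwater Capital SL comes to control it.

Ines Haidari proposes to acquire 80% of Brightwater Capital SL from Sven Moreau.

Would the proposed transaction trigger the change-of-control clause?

The purchase adds only to Ines's holdings (Sven's stake shrinks), so Ines is the only person who could newly come to control Brightwater.
Ines's largest direct stake is 42% in Lumen, which does not meet the threshold, so Ines controls no company.
Neither Ines nor any entity Ines controls holds any voting interest in Brightwater.
So before the transaction, Ines does not control Brightwater.
After the purchase, Ines holds 80% of Brightwater directly, and Sven's stake falls to 20%.
Ines holds 80% of Brightwater, so Ines controls Brightwater.
Ines did not control Brightwater before and does after, so the clause is triggered.

Yes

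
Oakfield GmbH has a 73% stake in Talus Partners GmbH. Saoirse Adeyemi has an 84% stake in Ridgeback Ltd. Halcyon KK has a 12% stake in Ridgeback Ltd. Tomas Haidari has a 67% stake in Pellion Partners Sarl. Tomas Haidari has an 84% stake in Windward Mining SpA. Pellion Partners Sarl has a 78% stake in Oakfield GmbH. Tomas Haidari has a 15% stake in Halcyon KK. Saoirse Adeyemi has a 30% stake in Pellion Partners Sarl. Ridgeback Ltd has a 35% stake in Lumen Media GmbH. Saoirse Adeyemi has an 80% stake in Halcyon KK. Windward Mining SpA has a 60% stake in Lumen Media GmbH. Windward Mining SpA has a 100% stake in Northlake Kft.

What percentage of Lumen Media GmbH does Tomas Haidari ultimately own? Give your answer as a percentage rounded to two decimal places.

51.03%

Tomas reaches Lumen along 2 paths.
Via Halcyon → Ridgeback: 15% × 12% × 35% = 0.63%.
Via Windward: 84% × 60% = 50.4%.
Total: 0.63% + 50.4% = 51.03%.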